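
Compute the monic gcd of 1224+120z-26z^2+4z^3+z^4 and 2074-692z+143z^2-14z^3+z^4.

34-8z+z^2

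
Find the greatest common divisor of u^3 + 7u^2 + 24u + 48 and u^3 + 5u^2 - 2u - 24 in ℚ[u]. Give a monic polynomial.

u + 4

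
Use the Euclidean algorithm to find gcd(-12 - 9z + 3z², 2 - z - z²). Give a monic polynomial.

Repeated division with remainder:
  3z² - 9z - 12 = (-3)(-z² - z + 2) + (-12z - 6)
  -z² - z + 2 = ((1/12)z + 1/24)(-12z - 6) + (9/4)
  -12z - 6 = (-(16/3)z - 8/3)(9/4) + (0)
The last nonzero remainder is the constant 9/4, so the polynomials are coprime and gcd = 1.

1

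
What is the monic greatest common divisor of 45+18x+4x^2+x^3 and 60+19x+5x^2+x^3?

Repeated division with remainder:
  x^3+4x^2+18x+45 = (x^3+5x^2+19x+60) + (−x^2−x−15)
  x^3+5x^2+19x+60 = (−x−4)(−x^2−x−15) + (0)
Last nonzero remainder: −x^2−x−15. Dividing through by −1 gives the monic gcd x^2+x+15.

15+x+x^2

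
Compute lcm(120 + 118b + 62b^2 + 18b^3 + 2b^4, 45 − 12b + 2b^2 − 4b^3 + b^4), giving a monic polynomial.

Repeated division with remainder:
  2b^4 + 18b^3 + 62b^2 + 118b + 120 = (2)(b^4 − 4b^3 + 2b^2 − 12b + 45) + (26b^3 + 58b^2 + 142b + 30)
  b^4 − 4b^3 + 2b^2 − 12b + 45 = ((1/26)b − 81/338)(26b^3 + 58b^2 + 142b + 30) + ((1764/169)b^2 + (3528/169)b + 8820/169)
  26b^3 + 58b^2 + 142b + 30 = ((2197/882)b + 169/294)((1764/169)b^2 + (3528/169)b + 8820/169) + (0)
Last nonzero remainder: (1764/169)b^2 + (3528/169)b + 8820/169. Dividing through by 1764/169 gives the monic gcd b^2 + 2b + 5.
Then lcm(f, g) = f·g / gcd(f, g); expanding and making the result monic gives the answer.

540 + 171b − 15b^2 − 46b^3 − 14b^4 + 3b^5 + b^6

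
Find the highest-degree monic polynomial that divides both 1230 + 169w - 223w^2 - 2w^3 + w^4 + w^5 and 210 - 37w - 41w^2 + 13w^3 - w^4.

Euclidean algorithm in ℚ[w]:
  w^5 + w^4 - 2w^3 - 223w^2 + 169w + 1230 = (-w - 14)(-w^4 + 13w^3 - 41w^2 - 37w + 210) + (139w^3 - 834w^2 - 139w + 4170)
  -w^4 + 13w^3 - 41w^2 - 37w + 210 = (-(1/139)w + 7/139)(139w^3 - 834w^2 - 139w + 4170) + (0)
Last nonzero remainder: 139w^3 - 834w^2 - 139w + 4170. Dividing through by 139 gives the monic gcd w^3 - 6w^2 - w + 30.

30 - w - 6w^2 + w^3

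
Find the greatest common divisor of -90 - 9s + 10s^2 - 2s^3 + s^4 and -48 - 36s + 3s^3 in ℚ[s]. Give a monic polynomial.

By polynomial division,
  s^4 - 2s^3 + 10s^2 - 9s - 90 = ((1/3)s - 2/3)(3s^3 - 36s - 48) + (22s^2 - 17s - 122)
  3s^3 - 36s - 48 = ((3/22)s + 51/484)(22s^2 - 17s - 122) + (-(8505/484)s - 8505/242)
  22s^2 - 17s - 122 = (-(10648/8505)s + 29524/8505)(-(8505/484)s - 8505/242) + (0)
Last nonzero remainder: -(8505/484)s - 8505/242. Dividing through by -8505/484 gives the monic gcd s + 2.

2 + s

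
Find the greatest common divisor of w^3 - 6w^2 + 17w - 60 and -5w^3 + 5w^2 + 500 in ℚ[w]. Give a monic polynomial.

Euclidean algorithm in ℚ[w]:
  w^3 - 6w^2 + 17w - 60 = (-1/5)(-5w^3 + 5w^2 + 500) + (-5w^2 + 17w + 40)
  -5w^3 + 5w^2 + 500 = (w + 12/5)(-5w^2 + 17w + 40) + (-(404/5)w + 404)
  -5w^2 + 17w + 40 = ((25/404)w + 10/101)(-(404/5)w + 404) + (0)
Last nonzero remainder: -(404/5)w + 404. Dividing through by -404/5 gives the monic gcd w - 5.

w - 5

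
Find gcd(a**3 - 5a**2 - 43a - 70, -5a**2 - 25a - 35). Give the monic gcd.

a**2 + 5a + 7

Apply the Euclidean algorithm:
  a**3 - 5a**2 - 43a - 70 = (-(1/5)a + 2)(-5a**2 - 25a - 35) + (0)
Last nonzero remainder: -5a**2 - 25a - 35. Dividing through by -5 gives the monic gcd a**2 + 5a + 7.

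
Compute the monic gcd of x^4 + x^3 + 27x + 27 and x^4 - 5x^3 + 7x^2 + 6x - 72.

Apply the Euclidean algorithm:
  x^4 + x^3 + 27x + 27 = (x^4 - 5x^3 + 7x^2 + 6x - 72) + (6x^3 - 7x^2 + 21x + 99)
  x^4 - 5x^3 + 7x^2 + 6x - 72 = ((1/6)x - 23/36)(6x^3 - 7x^2 + 21x + 99) + (-(35/36)x^2 + (35/12)x - 35/4)
  6x^3 - 7x^2 + 21x + 99 = (-(216/35)x - 396/35)(-(35/36)x^2 + (35/12)x - 35/4) + (0)
Last nonzero remainder: -(35/36)x^2 + (35/12)x - 35/4. Dividing through by -35/36 gives the monic gcd x^2 - 3x + 9.

x^2 - 3x + 9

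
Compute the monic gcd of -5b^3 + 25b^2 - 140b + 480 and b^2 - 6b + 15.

By polynomial division,
  -5b^3 + 25b^2 - 140b + 480 = (-5b - 5)(b^2 - 6b + 15) + (-95b + 555)
  b^2 - 6b + 15 = (-(1/95)b + 3/1805)(-95b + 555) + (5082/361)
  -95b + 555 = (-(34295/5082)b + 66785/1694)(5082/361) + (0)
The last nonzero remainder is the constant 5082/361, so the polynomials are coprime and gcd = 1.

1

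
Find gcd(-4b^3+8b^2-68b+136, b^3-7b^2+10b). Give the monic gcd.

By polynomial division,
  -4b^3+8b^2-68b+136 = (-4)(b^3-7b^2+10b) + (-20b^2-28b+136)
  b^3-7b^2+10b = (-(1/20)b+21/50)(-20b^2-28b+136) + ((714/25)b-1428/25)
  -20b^2-28b+136 = (-(250/357)b-50/21)((714/25)b-1428/25) + (0)
Last nonzero remainder: (714/25)b-1428/25. Dividing through by 714/25 gives the monic gcd b-2.

b-2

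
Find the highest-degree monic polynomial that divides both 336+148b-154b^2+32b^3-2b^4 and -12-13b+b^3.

-4-3b+b^2

Euclidean algorithm in ℚ[b]:
  -2b^4+32b^3-154b^2+148b+336 = (-2b+32)(b^3-13b-12) + (-180b^2+540b+720)
  b^3-13b-12 = (-(1/180)b-1/60)(-180b^2+540b+720) + (0)
Last nonzero remainder: -180b^2+540b+720. Dividing through by -180 gives the monic gcd b^2-3b-4.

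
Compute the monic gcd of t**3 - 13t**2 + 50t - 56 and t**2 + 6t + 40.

Repeated division with remainder:
  t**3 - 13t**2 + 50t - 56 = (t - 19)(t**2 + 6t + 40) + (124t + 704)
  t**2 + 6t + 40 = ((1/124)t + 5/1922)(124t + 704) + (36680/961)
  124t + 704 = ((29791/9170)t + 84568/4585)(36680/961) + (0)
The last nonzero remainder is the constant 36680/961, so the polynomials are coprime and gcd = 1.

1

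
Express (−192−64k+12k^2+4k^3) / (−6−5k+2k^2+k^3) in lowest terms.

Repeated division with remainder:
  4k^3+12k^2−64k−192 = (4)(k^3+2k^2−5k−6) + (4k^2−44k−168)
  k^3+2k^2−5k−6 = ((1/4)k+13/4)(4k^2−44k−168) + (180k+540)
  4k^2−44k−168 = ((1/45)k−14/45)(180k+540) + (0)
Last nonzero remainder: 180k+540. Dividing through by 180 gives the monic gcd k+3.
Cancel k+3 from numerator and denominator to get the reduced form.

(−64+4k^2)/(−2−k+k^2)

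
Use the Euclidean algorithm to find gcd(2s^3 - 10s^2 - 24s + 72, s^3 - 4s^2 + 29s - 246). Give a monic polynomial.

s - 6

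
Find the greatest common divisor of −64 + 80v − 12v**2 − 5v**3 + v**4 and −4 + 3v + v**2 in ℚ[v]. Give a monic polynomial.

Apply the Euclidean algorithm:
  v**4 − 5v**3 − 12v**2 + 80v − 64 = (v**2 − 8v + 16)(v**2 + 3v − 4) + (0)
The last nonzero remainder v**2 + 3v − 4 is already monic.

−4 + 3v + v**2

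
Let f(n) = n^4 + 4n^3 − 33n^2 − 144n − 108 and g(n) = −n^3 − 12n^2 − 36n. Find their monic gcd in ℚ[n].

By polynomial division,
  n^4 + 4n^3 − 33n^2 − 144n − 108 = (−n + 8)(−n^3 − 12n^2 − 36n) + (27n^2 + 144n − 108)
  −n^3 − 12n^2 − 36n = (−(1/27)n − 20/81)(27n^2 + 144n − 108) + (−(40/9)n − 80/3)
  27n^2 + 144n − 108 = (−(243/40)n + 81/20)(−(40/9)n − 80/3) + (0)
Last nonzero remainder: −(40/9)n − 80/3. Dividing through by −40/9 gives the monic gcd n + 6.

n + 6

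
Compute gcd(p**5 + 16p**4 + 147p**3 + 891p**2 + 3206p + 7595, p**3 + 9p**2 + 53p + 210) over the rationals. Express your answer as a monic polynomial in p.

Repeated division with remainder:
  p**5 + 16p**4 + 147p**3 + 891p**2 + 3206p + 7595 = (p**2 + 7p + 31)(p**3 + 9p**2 + 53p + 210) + (31p**2 + 93p + 1085)
  p**3 + 9p**2 + 53p + 210 = ((1/31)p + 6/31)(31p**2 + 93p + 1085) + (0)
Last nonzero remainder: 31p**2 + 93p + 1085. Dividing through by 31 gives the monic gcd p**2 + 3p + 35.

p**2 + 3p + 35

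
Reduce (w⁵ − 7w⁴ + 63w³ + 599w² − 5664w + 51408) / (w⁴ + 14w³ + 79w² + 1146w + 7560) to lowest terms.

Euclidean algorithm in ℚ[w]:
  w⁵ − 7w⁴ + 63w³ + 599w² − 5664w + 51408 = (w − 21)(w⁴ + 14w³ + 79w² + 1146w + 7560) + (278w³ + 1112w² + 10842w + 210168)
  w⁴ + 14w³ + 79w² + 1146w + 7560 = ((1/278)w + 5/139)(278w³ + 1112w² + 10842w + 210168) + (0)
Last nonzero remainder: 278w³ + 1112w² + 10842w + 210168. Dividing through by 278 gives the monic gcd w³ + 4w² + 39w + 756.
Cancel w³ + 4w² + 39w + 756 from numerator and denominator to get the reduced form.

(w² − 11w + 68)/(w + 10)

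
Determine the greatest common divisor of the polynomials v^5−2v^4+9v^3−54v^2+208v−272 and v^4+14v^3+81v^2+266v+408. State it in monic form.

Euclidean algorithm in ℚ[v]:
  v^5−2v^4+9v^3−54v^2+208v−272 = (v−16)(v^4+14v^3+81v^2+266v+408) + (152v^3+976v^2+4056v+6256)
  v^4+14v^3+81v^2+266v+408 = ((1/152)v+18/361)(152v^3+976v^2+4056v+6256) + ((2040/361)v^2+(8160/361)v+34680/361)
  152v^3+976v^2+4056v+6256 = ((6859/255)v+16606/255)((2040/361)v^2+(8160/361)v+34680/361) + (0)
Last nonzero remainder: (2040/361)v^2+(8160/361)v+34680/361. Dividing through by 2040/361 gives the monic gcd v^2+4v+17.

v^2+4v+17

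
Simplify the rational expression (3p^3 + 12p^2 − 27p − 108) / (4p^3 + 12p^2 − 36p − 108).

Apply the Euclidean algorithm:
  3p^3 + 12p^2 − 27p − 108 = (3/4)(4p^3 + 12p^2 − 36p − 108) + (3p^2 − 27)
  4p^3 + 12p^2 − 36p − 108 = ((4/3)p + 4)(3p^2 − 27) + (0)
Last nonzero remainder: 3p^2 − 27. Dividing through by 3 gives the monic gcd p^2 − 9.
Cancel p^2 − 9 from numerator and denominator to get the reduced form.

(3p + 12)/(4p + 12)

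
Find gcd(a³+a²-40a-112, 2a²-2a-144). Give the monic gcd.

1

Repeated division with remainder:
  a³+a²-40a-112 = ((1/2)a+1)(2a²-2a-144) + (34a+32)
  2a²-2a-144 = ((1/17)a-33/289)(34a+32) + (-40560/289)
  34a+32 = (-(4913/20280)a-578/2535)(-40560/289) + (0)
The last nonzero remainder is the constant -40560/289, so the polynomials are coprime and gcd = 1.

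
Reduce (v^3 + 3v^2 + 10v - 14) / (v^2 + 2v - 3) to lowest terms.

(v^2 + 4v + 14)/(v + 3)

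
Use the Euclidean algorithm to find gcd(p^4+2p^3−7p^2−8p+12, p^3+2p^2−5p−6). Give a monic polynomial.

Repeated division with remainder:
  p^4+2p^3−7p^2−8p+12 = (p)(p^3+2p^2−5p−6) + (−2p^2−2p+12)
  p^3+2p^2−5p−6 = (−(1/2)p−1/2)(−2p^2−2p+12) + (0)
Last nonzero remainder: −2p^2−2p+12. Dividing through by −2 gives the monic gcd p^2+p−6.

p^2+p−6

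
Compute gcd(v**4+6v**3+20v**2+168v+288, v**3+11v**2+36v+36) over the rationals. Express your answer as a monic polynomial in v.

v**2+8v+12

Apply the Euclidean algorithm:
  v**4+6v**3+20v**2+168v+288 = (v-5)(v**3+11v**2+36v+36) + (39v**2+312v+468)
  v**3+11v**2+36v+36 = ((1/39)v+1/13)(39v**2+312v+468) + (0)
Last nonzero remainder: 39v**2+312v+468. Dividing through by 39 gives the monic gcd v**2+8v+12.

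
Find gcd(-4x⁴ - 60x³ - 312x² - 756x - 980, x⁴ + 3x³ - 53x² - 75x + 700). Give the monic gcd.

x² + 12x + 35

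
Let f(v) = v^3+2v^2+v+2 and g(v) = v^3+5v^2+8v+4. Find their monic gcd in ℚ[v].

v+2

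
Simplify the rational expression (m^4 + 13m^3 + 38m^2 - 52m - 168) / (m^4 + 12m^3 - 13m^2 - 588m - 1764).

By polynomial division,
  m^4 + 13m^3 + 38m^2 - 52m - 168 = (m^4 + 12m^3 - 13m^2 - 588m - 1764) + (m^3 + 51m^2 + 536m + 1596)
  m^4 + 12m^3 - 13m^2 - 588m - 1764 = (m - 39)(m^3 + 51m^2 + 536m + 1596) + (1440m^2 + 18720m + 60480)
  m^3 + 51m^2 + 536m + 1596 = ((1/1440)m + 19/720)(1440m^2 + 18720m + 60480) + (0)
Last nonzero remainder: 1440m^2 + 18720m + 60480. Dividing through by 1440 gives the monic gcd m^2 + 13m + 42.
Cancel m^2 + 13m + 42 from numerator and denominator to get the reduced form.

(m^2 - 4)/(m^2 - m - 42)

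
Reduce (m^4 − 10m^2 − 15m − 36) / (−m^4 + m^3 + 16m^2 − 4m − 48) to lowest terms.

(−m^2 − m − 3)/(m^2 − 4)

Apply the Euclidean algorithm:
  m^4 − 10m^2 − 15m − 36 = (−1)(−m^4 + m^3 + 16m^2 − 4m − 48) + (m^3 + 6m^2 − 19m − 84)
  −m^4 + m^3 + 16m^2 − 4m − 48 = (−m + 7)(m^3 + 6m^2 − 19m − 84) + (−45m^2 + 45m + 540)
  m^3 + 6m^2 − 19m − 84 = (−(1/45)m − 7/45)(−45m^2 + 45m + 540) + (0)
Last nonzero remainder: −45m^2 + 45m + 540. Dividing through by −45 gives the monic gcd m^2 − m − 12.
Cancel m^2 − m − 12 from numerator and denominator to get the reduced form.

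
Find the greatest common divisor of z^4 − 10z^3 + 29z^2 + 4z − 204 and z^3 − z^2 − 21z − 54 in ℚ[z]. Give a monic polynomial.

z − 6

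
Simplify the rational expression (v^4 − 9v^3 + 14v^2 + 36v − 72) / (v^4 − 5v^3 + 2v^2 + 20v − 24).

Euclidean algorithm in ℚ[v]:
  v^4 − 9v^3 + 14v^2 + 36v − 72 = (v^4 − 5v^3 + 2v^2 + 20v − 24) + (−4v^3 + 12v^2 + 16v − 48)
  v^4 − 5v^3 + 2v^2 + 20v − 24 = (−(1/4)v + 1/2)(−4v^3 + 12v^2 + 16v − 48) + (0)
Last nonzero remainder: −4v^3 + 12v^2 + 16v − 48. Dividing through by −4 gives the monic gcd v^3 − 3v^2 − 4v + 12.
Cancel v^3 − 3v^2 − 4v + 12 from numerator and denominator to get the reduced form.

(v − 6)/(v − 2)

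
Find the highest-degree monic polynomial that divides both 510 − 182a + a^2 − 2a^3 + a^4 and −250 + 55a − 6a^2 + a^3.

−5 + a

By polynomial division,
  a^4 − 2a^3 + a^2 − 182a + 510 = (a + 4)(a^3 − 6a^2 + 55a − 250) + (−30a^2 − 152a + 1510)
  a^3 − 6a^2 + 55a − 250 = (−(1/30)a + 83/225)(−30a^2 − 152a + 1510) + ((36316/225)a − 36316/45)
  −30a^2 − 152a + 1510 = (−(3375/18158)a − 33975/18158)((36316/225)a − 36316/45) + (0)
Last nonzero remainder: (36316/225)a − 36316/45. Dividing through by 36316/225 gives the monic gcd a − 5.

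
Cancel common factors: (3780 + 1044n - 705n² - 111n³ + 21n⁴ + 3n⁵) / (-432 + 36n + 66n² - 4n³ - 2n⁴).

(210 + 93n - 12n² - 3n³)/(-24 - 2n + 2n²)

Euclidean algorithm in ℚ[n]:
  3n⁵ + 21n⁴ - 111n³ - 705n² + 1044n + 3780 = (-(3/2)n - 15/2)(-2n⁴ - 4n³ + 66n² + 36n - 432) + (-42n³ - 156n² + 666n + 540)
  -2n⁴ - 4n³ + 66n² + 36n - 432 = ((1/21)n - 4/49)(-42n³ - 156n² + 666n + 540) + ((1056/49)n² + (3168/49)n - 19008/49)
  -42n³ - 156n² + 666n + 540 = (-(343/176)n - 245/176)((1056/49)n² + (3168/49)n - 19008/49) + (0)
Last nonzero remainder: (1056/49)n² + (3168/49)n - 19008/49. Dividing through by 1056/49 gives the monic gcd n² + 3n - 18.
Cancel n² + 3n - 18 from numerator and denominator to get the reduced form.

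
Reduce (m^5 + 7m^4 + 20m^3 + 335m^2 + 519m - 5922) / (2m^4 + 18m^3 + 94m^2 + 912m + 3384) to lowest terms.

(m^2 + 4m - 21)/(2m + 12)

Euclidean algorithm in ℚ[m]:
  m^5 + 7m^4 + 20m^3 + 335m^2 + 519m - 5922 = ((1/2)m - 1)(2m^4 + 18m^3 + 94m^2 + 912m + 3384) + (-9m^3 - 27m^2 - 261m - 2538)
  2m^4 + 18m^3 + 94m^2 + 912m + 3384 = (-(2/9)m - 4/3)(-9m^3 - 27m^2 - 261m - 2538) + (0)
Last nonzero remainder: -9m^3 - 27m^2 - 261m - 2538. Dividing through by -9 gives the monic gcd m^3 + 3m^2 + 29m + 282.
Cancel m^3 + 3m^2 + 29m + 282 from numerator and denominator to get the reduced form.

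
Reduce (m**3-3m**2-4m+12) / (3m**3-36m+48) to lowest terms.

(m**2-m-6)/(3m**2+6m-24)

By polynomial division,
  m**3-3m**2-4m+12 = (1/3)(3m**3-36m+48) + (-3m**2+8m-4)
  3m**3-36m+48 = (-m-8/3)(-3m**2+8m-4) + (-(56/3)m+112/3)
  -3m**2+8m-4 = ((9/56)m-3/28)(-(56/3)m+112/3) + (0)
Last nonzero remainder: -(56/3)m+112/3. Dividing through by -56/3 gives the monic gcd m-2.
Cancel m-2 from numerator and denominator to get the reduced form.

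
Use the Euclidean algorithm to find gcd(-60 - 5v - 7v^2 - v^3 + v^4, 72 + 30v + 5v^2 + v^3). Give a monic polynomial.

3 + v

Repeated division with remainder:
  v^4 - v^3 - 7v^2 - 5v - 60 = (v - 6)(v^3 + 5v^2 + 30v + 72) + (-7v^2 + 103v + 372)
  v^3 + 5v^2 + 30v + 72 = (-(1/7)v - 138/49)(-7v^2 + 103v + 372) + ((18288/49)v + 54864/49)
  -7v^2 + 103v + 372 = (-(343/18288)v + 1519/4572)((18288/49)v + 54864/49) + (0)
Last nonzero remainder: (18288/49)v + 54864/49. Dividing through by 18288/49 gives the monic gcd v + 3.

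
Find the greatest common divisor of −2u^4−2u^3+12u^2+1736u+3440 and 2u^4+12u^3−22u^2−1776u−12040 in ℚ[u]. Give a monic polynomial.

u^3−u^2−4u−860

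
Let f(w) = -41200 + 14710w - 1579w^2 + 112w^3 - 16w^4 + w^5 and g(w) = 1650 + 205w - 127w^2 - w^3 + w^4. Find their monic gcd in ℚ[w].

Euclidean algorithm in ℚ[w]:
  w^5 - 16w^4 + 112w^3 - 1579w^2 + 14710w - 41200 = (w - 15)(w^4 - w^3 - 127w^2 + 205w + 1650) + (224w^3 - 3689w^2 + 16135w - 16450)
  w^4 - w^3 - 127w^2 + 205w + 1650 = ((1/224)w + 495/7168)(224w^3 - 3689w^2 + 16135w - 16450) + ((57057/1024)w^2 - (855855/1024)w + 1426425/512)
  224w^3 - 3689w^2 + 16135w - 16450 = ((32768/8151)w - 48128/8151)((57057/1024)w^2 - (855855/1024)w + 1426425/512) + (0)
Last nonzero remainder: (57057/1024)w^2 - (855855/1024)w + 1426425/512. Dividing through by 57057/1024 gives the monic gcd w^2 - 15w + 50.

50 - 15w + w^2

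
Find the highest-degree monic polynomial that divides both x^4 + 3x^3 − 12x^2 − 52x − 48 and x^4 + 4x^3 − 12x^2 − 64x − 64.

x^3 − 12x − 16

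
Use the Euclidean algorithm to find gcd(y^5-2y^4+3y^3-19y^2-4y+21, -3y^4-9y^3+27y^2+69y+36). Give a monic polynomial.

Repeated division with remainder:
  y^5-2y^4+3y^3-19y^2-4y+21 = (-(1/3)y+5/3)(-3y^4-9y^3+27y^2+69y+36) + (27y^3-41y^2-107y-39)
  -3y^4-9y^3+27y^2+69y+36 = (-(1/9)y-122/243)(27y^3-41y^2-107y-39) + (-(1330/243)y^2+(2660/243)y+1330/81)
  27y^3-41y^2-107y-39 = (-(6561/1330)y-3159/1330)(-(1330/243)y^2+(2660/243)y+1330/81) + (0)
Last nonzero remainder: -(1330/243)y^2+(2660/243)y+1330/81. Dividing through by -1330/243 gives the monic gcd y^2-2y-3.

y^2-2y-3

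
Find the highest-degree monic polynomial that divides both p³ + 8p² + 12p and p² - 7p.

Euclidean algorithm in ℚ[p]:
  p³ + 8p² + 12p = (p + 15)(p² - 7p) + (117p)
  p² - 7p = ((1/117)p - 7/117)(117p) + (0)
Last nonzero remainder: 117p. Dividing through by 117 gives the monic gcd p.

p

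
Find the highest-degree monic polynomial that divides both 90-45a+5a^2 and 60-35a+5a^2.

-3+a

Repeated division with remainder:
  5a^2-45a+90 = (5a^2-35a+60) + (-10a+30)
  5a^2-35a+60 = (-(1/2)a+2)(-10a+30) + (0)
Last nonzero remainder: -10a+30. Dividing through by -10 gives the monic gcd a-3.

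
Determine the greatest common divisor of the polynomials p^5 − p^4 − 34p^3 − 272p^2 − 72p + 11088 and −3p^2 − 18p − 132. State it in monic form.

p^2 + 6p + 44

By polynomial division,
  p^5 − p^4 − 34p^3 − 272p^2 − 72p + 11088 = (−(1/3)p^3 + (7/3)p^2 + 12p − 84)(−3p^2 − 18p − 132) + (0)
Last nonzero remainder: −3p^2 − 18p − 132. Dividing through by −3 gives the monic gcd p^2 + 6p + 44.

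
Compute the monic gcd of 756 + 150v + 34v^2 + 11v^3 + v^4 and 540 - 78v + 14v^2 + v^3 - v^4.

By polynomial division,
  v^4 + 11v^3 + 34v^2 + 150v + 756 = (-1)(-v^4 + v^3 + 14v^2 - 78v + 540) + (12v^3 + 48v^2 + 72v + 1296)
  -v^4 + v^3 + 14v^2 - 78v + 540 = (-(1/12)v + 5/12)(12v^3 + 48v^2 + 72v + 1296) + (0)
Last nonzero remainder: 12v^3 + 48v^2 + 72v + 1296. Dividing through by 12 gives the monic gcd v^3 + 4v^2 + 6v + 108.

108 + 6v + 4v^2 + v^3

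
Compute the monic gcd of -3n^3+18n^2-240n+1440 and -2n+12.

n-6

Repeated division with remainder:
  -3n^3+18n^2-240n+1440 = ((3/2)n^2+120)(-2n+12) + (0)
Last nonzero remainder: -2n+12. Dividing through by -2 gives the monic gcd n-6.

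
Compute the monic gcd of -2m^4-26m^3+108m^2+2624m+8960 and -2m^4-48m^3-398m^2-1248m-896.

m^3+23m^2+176m+448

By polynomial division,
  -2m^4-26m^3+108m^2+2624m+8960 = (-2m^4-48m^3-398m^2-1248m-896) + (22m^3+506m^2+3872m+9856)
  -2m^4-48m^3-398m^2-1248m-896 = (-(1/11)m-1/11)(22m^3+506m^2+3872m+9856) + (0)
Last nonzero remainder: 22m^3+506m^2+3872m+9856. Dividing through by 22 gives the monic gcd m^3+23m^2+176m+448.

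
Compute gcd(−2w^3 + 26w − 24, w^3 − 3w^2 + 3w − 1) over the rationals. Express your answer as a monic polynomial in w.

w − 1

By polynomial division,
  −2w^3 + 26w − 24 = (−2)(w^3 − 3w^2 + 3w − 1) + (−6w^2 + 32w − 26)
  w^3 − 3w^2 + 3w − 1 = (−(1/6)w − 7/18)(−6w^2 + 32w − 26) + ((100/9)w − 100/9)
  −6w^2 + 32w − 26 = (−(27/50)w + 117/50)((100/9)w − 100/9) + (0)
Last nonzero remainder: (100/9)w − 100/9. Dividing through by 100/9 gives the monic gcd w − 1.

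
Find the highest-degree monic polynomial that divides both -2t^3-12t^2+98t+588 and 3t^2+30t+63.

t+7

Repeated division with remainder:
  -2t^3-12t^2+98t+588 = (-(2/3)t+8/3)(3t^2+30t+63) + (60t+420)
  3t^2+30t+63 = ((1/20)t+3/20)(60t+420) + (0)
Last nonzero remainder: 60t+420. Dividing through by 60 gives the monic gcd t+7.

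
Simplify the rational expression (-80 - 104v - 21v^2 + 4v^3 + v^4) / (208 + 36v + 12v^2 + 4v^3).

(-20 - 21v + v^3)/(52 - 4v + 4v^2)

Repeated division with remainder:
  v^4 + 4v^3 - 21v^2 - 104v - 80 = ((1/4)v + 1/4)(4v^3 + 12v^2 + 36v + 208) + (-33v^2 - 165v - 132)
  4v^3 + 12v^2 + 36v + 208 = (-(4/33)v + 8/33)(-33v^2 - 165v - 132) + (60v + 240)
  -33v^2 - 165v - 132 = (-(11/20)v - 11/20)(60v + 240) + (0)
Last nonzero remainder: 60v + 240. Dividing through by 60 gives the monic gcd v + 4.
Cancel v + 4 from numerator and denominator to get the reduced form.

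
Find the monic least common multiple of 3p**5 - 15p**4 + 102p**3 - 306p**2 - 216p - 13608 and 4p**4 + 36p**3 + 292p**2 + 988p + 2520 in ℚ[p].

Apply the Euclidean algorithm:
  3p**5 - 15p**4 + 102p**3 - 306p**2 - 216p - 13608 = ((3/4)p - 21/2)(4p**4 + 36p**3 + 292p**2 + 988p + 2520) + (261p**3 + 2019p**2 + 8268p + 12852)
  4p**4 + 36p**3 + 292p**2 + 988p + 2520 = ((4/261)p + 440/22707)(261p**3 + 2019p**2 + 8268p + 12852) + ((954940/7569)p**2 + (4774700/7569)p + 1909880/841)
  261p**3 + 2019p**2 + 8268p + 12852 = ((1975509/954940)p + 386019/68210)((954940/7569)p**2 + (4774700/7569)p + 1909880/841) + (0)
Last nonzero remainder: (954940/7569)p**2 + (4774700/7569)p + 1909880/841. Dividing through by 954940/7569 gives the monic gcd p**2 + 5p + 18.
Then lcm(f, g) = f·g / gcd(f, g); expanding and making the result monic gives the answer.

p**7 - p**6 + 49p**5 - 141p**4 + 710p**3 - 8394p**2 - 20664p - 158760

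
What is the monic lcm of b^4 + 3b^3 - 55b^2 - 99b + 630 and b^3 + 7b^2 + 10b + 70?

Repeated division with remainder:
  b^4 + 3b^3 - 55b^2 - 99b + 630 = (b - 4)(b^3 + 7b^2 + 10b + 70) + (-37b^2 - 129b + 910)
  b^3 + 7b^2 + 10b + 70 = (-(1/37)b - 130/1369)(-37b^2 - 129b + 910) + ((30590/1369)b + 214130/1369)
  -37b^2 - 129b + 910 = (-(50653/30590)b + 17797/3059)((30590/1369)b + 214130/1369) + (0)
Last nonzero remainder: (30590/1369)b + 214130/1369. Dividing through by 30590/1369 gives the monic gcd b + 7.
Then lcm(f, g) = f·g / gcd(f, g); expanding and making the result monic gives the answer.

b^6 + 3b^5 - 45b^4 - 69b^3 + 80b^2 - 990b + 6300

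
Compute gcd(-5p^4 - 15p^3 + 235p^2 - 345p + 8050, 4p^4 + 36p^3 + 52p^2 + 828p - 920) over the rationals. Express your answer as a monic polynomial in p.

p^3 + 10p^2 + 23p + 230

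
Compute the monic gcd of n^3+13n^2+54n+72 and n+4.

n+4

Repeated division with remainder:
  n^3+13n^2+54n+72 = (n^2+9n+18)(n+4) + (0)
The last nonzero remainder n+4 is already monic.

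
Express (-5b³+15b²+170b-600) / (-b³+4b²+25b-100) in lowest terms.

By polynomial division,
  -5b³+15b²+170b-600 = (5)(-b³+4b²+25b-100) + (-5b²+45b-100)
  -b³+4b²+25b-100 = ((1/5)b+1)(-5b²+45b-100) + (0)
Last nonzero remainder: -5b²+45b-100. Dividing through by -5 gives the monic gcd b²-9b+20.
Cancel b²-9b+20 from numerator and denominator to get the reduced form.

(5b+30)/(b+5)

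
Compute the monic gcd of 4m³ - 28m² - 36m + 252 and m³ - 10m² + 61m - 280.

m - 7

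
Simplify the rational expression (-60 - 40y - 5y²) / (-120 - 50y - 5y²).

(2 + y)/(4 + y)

Apply the Euclidean algorithm:
  -5y² - 40y - 60 = (-5y² - 50y - 120) + (10y + 60)
  -5y² - 50y - 120 = (-(1/2)y - 2)(10y + 60) + (0)
Last nonzero remainder: 10y + 60. Dividing through by 10 gives the monic gcd y + 6.
Cancel y + 6 from numerator and denominator to get the reduced form.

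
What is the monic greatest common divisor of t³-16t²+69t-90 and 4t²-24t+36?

t²-6t+9

Repeated division with remainder:
  t³-16t²+69t-90 = ((1/4)t-5/2)(4t²-24t+36) + (0)
Last nonzero remainder: 4t²-24t+36. Dividing through by 4 gives the monic gcd t²-6t+9.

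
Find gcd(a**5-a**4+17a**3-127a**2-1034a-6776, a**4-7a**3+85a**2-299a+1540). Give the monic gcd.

a**2-a+44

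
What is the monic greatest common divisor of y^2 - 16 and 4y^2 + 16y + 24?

1

Euclidean algorithm in ℚ[y]:
  y^2 - 16 = (1/4)(4y^2 + 16y + 24) + (-4y - 22)
  4y^2 + 16y + 24 = (-y + 3/2)(-4y - 22) + (57)
  -4y - 22 = (-(4/57)y - 22/57)(57) + (0)
The last nonzero remainder is the constant 57, so the polynomials are coprime and gcd = 1.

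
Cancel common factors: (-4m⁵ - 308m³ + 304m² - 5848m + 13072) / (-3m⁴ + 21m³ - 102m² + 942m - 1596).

(4m² + 172)/(3m - 21)

Apply the Euclidean algorithm:
  -4m⁵ - 308m³ + 304m² - 5848m + 13072 = ((4/3)m + 28/3)(-3m⁴ + 21m³ - 102m² + 942m - 1596) + (-368m³ - 12512m + 27968)
  -3m⁴ + 21m³ - 102m² + 942m - 1596 = ((3/368)m - 21/368)(-368m³ - 12512m + 27968) + (0)
Last nonzero remainder: -368m³ - 12512m + 27968. Dividing through by -368 gives the monic gcd m³ + 34m - 76.
Cancel m³ + 34m - 76 from numerator and denominator to get the reduced form.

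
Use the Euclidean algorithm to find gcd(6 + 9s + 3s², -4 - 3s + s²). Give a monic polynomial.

Repeated division with remainder:
  3s² + 9s + 6 = (3)(s² - 3s - 4) + (18s + 18)
  s² - 3s - 4 = ((1/18)s - 2/9)(18s + 18) + (0)
Last nonzero remainder: 18s + 18. Dividing through by 18 gives the monic gcd s + 1.

1 + s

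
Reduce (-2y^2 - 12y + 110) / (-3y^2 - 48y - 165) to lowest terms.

Apply the Euclidean algorithm:
  -2y^2 - 12y + 110 = (2/3)(-3y^2 - 48y - 165) + (20y + 220)
  -3y^2 - 48y - 165 = (-(3/20)y - 3/4)(20y + 220) + (0)
Last nonzero remainder: 20y + 220. Dividing through by 20 gives the monic gcd y + 11.
Cancel y + 11 from numerator and denominator to get the reduced form.

(2y - 10)/(3y + 15)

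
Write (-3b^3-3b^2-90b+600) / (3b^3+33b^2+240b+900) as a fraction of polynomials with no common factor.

(-b+4)/(b+6)

Repeated division with remainder:
  -3b^3-3b^2-90b+600 = (-1)(3b^3+33b^2+240b+900) + (30b^2+150b+1500)
  3b^3+33b^2+240b+900 = ((1/10)b+3/5)(30b^2+150b+1500) + (0)
Last nonzero remainder: 30b^2+150b+1500. Dividing through by 30 gives the monic gcd b^2+5b+50.
Cancel b^2+5b+50 from numerator and denominator to get the reduced form.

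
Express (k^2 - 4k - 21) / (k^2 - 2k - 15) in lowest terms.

Apply the Euclidean algorithm:
  k^2 - 4k - 21 = (k^2 - 2k - 15) + (-2k - 6)
  k^2 - 2k - 15 = (-(1/2)k + 5/2)(-2k - 6) + (0)
Last nonzero remainder: -2k - 6. Dividing through by -2 gives the monic gcd k + 3.
Cancel k + 3 from numerator and denominator to get the reduced form.

(k - 7)/(k - 5)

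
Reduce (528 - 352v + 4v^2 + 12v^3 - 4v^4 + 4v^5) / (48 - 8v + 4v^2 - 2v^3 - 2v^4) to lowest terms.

Repeated division with remainder:
  4v^5 - 4v^4 + 12v^3 + 4v^2 - 352v + 528 = (-2v + 4)(-2v^4 - 2v^3 + 4v^2 - 8v + 48) + (28v^3 - 28v^2 - 224v + 336)
  -2v^4 - 2v^3 + 4v^2 - 8v + 48 = (-(1/14)v - 1/7)(28v^3 - 28v^2 - 224v + 336) + (-16v^2 - 16v + 96)
  28v^3 - 28v^2 - 224v + 336 = (-(7/4)v + 7/2)(-16v^2 - 16v + 96) + (0)
Last nonzero remainder: -16v^2 - 16v + 96. Dividing through by -16 gives the monic gcd v^2 + v - 6.
Cancel v^2 + v - 6 from numerator and denominator to get the reduced form.

(44 - 22v + 4v^2 - 2v^3)/(4 + v^2)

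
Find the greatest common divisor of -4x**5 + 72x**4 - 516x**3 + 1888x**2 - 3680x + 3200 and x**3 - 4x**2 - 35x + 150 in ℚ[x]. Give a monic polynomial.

x**2 - 10x + 25

Euclidean algorithm in ℚ[x]:
  -4x**5 + 72x**4 - 516x**3 + 1888x**2 - 3680x + 3200 = (-4x**2 + 56x - 432)(x**3 - 4x**2 - 35x + 150) + (2720x**2 - 27200x + 68000)
  x**3 - 4x**2 - 35x + 150 = ((1/2720)x + 3/1360)(2720x**2 - 27200x + 68000) + (0)
Last nonzero remainder: 2720x**2 - 27200x + 68000. Dividing through by 2720 gives the monic gcd x**2 - 10x + 25.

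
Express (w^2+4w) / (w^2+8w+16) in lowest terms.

(w)/(w+4)

Repeated division with remainder:
  w^2+4w = (w^2+8w+16) + (−4w−16)
  w^2+8w+16 = (−(1/4)w−1)(−4w−16) + (0)
Last nonzero remainder: −4w−16. Dividing through by −4 gives the monic gcd w+4.
Cancel w+4 from numerator and denominator to get the reduced form.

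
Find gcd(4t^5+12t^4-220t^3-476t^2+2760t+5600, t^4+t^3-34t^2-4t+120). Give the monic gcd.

By polynomial division,
  4t^5+12t^4-220t^3-476t^2+2760t+5600 = (4t+8)(t^4+t^3-34t^2-4t+120) + (-92t^3-188t^2+2312t+4640)
  t^4+t^3-34t^2-4t+120 = (-(1/92)t+6/529)(-92t^3-188t^2+2312t+4640) + (-(3564/529)t^2+(10692/529)t+35640/529)
  -92t^3-188t^2+2312t+4640 = ((12167/891)t+61364/891)(-(3564/529)t^2+(10692/529)t+35640/529) + (0)
Last nonzero remainder: -(3564/529)t^2+(10692/529)t+35640/529. Dividing through by -3564/529 gives the monic gcd t^2-3t-10.

t^2-3t-10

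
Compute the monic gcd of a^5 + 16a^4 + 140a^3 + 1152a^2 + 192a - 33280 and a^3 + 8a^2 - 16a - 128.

a^2 + 4a - 32

Apply the Euclidean algorithm:
  a^5 + 16a^4 + 140a^3 + 1152a^2 + 192a - 33280 = (a^2 + 8a + 92)(a^3 + 8a^2 - 16a - 128) + (672a^2 + 2688a - 21504)
  a^3 + 8a^2 - 16a - 128 = ((1/672)a + 1/168)(672a^2 + 2688a - 21504) + (0)
Last nonzero remainder: 672a^2 + 2688a - 21504. Dividing through by 672 gives the monic gcd a^2 + 4a - 32.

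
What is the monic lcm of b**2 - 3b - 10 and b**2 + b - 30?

b**3 + 3b**2 - 28b - 60

By polynomial division,
  b**2 - 3b - 10 = (b**2 + b - 30) + (-4b + 20)
  b**2 + b - 30 = (-(1/4)b - 3/2)(-4b + 20) + (0)
Last nonzero remainder: -4b + 20. Dividing through by -4 gives the monic gcd b - 5.
Then lcm(f, g) = f·g / gcd(f, g); expanding and making the result monic gives the answer.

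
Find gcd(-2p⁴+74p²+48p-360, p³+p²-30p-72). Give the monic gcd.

p²-3p-18

Euclidean algorithm in ℚ[p]:
  -2p⁴+74p²+48p-360 = (-2p+2)(p³+p²-30p-72) + (12p²-36p-216)
  p³+p²-30p-72 = ((1/12)p+1/3)(12p²-36p-216) + (0)
Last nonzero remainder: 12p²-36p-216. Dividing through by 12 gives the monic gcd p²-3p-18.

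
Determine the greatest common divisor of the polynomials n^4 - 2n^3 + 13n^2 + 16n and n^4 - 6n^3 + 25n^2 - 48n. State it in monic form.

n^3 - 3n^2 + 16n

Euclidean algorithm in ℚ[n]:
  n^4 - 2n^3 + 13n^2 + 16n = (n^4 - 6n^3 + 25n^2 - 48n) + (4n^3 - 12n^2 + 64n)
  n^4 - 6n^3 + 25n^2 - 48n = ((1/4)n - 3/4)(4n^3 - 12n^2 + 64n) + (0)
Last nonzero remainder: 4n^3 - 12n^2 + 64n. Dividing through by 4 gives the monic gcd n^3 - 3n^2 + 16n.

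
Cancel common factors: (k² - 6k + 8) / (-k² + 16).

Euclidean algorithm in ℚ[k]:
  k² - 6k + 8 = (-1)(-k² + 16) + (-6k + 24)
  -k² + 16 = ((1/6)k + 2/3)(-6k + 24) + (0)
Last nonzero remainder: -6k + 24. Dividing through by -6 gives the monic gcd k - 4.
Cancel k - 4 from numerator and denominator to get the reduced form.

(-k + 2)/(k + 4)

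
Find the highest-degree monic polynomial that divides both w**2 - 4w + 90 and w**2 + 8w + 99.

1

Apply the Euclidean algorithm:
  w**2 - 4w + 90 = (w**2 + 8w + 99) + (-12w - 9)
  w**2 + 8w + 99 = (-(1/12)w - 29/48)(-12w - 9) + (1497/16)
  -12w - 9 = (-(64/499)w - 48/499)(1497/16) + (0)
The last nonzero remainder is the constant 1497/16, so the polynomials are coprime and gcd = 1.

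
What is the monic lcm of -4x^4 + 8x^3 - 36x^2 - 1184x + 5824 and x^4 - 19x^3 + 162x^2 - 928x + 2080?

Euclidean algorithm in ℚ[x]:
  -4x^4 + 8x^3 - 36x^2 - 1184x + 5824 = (-4)(x^4 - 19x^3 + 162x^2 - 928x + 2080) + (-68x^3 + 612x^2 - 4896x + 14144)
  x^4 - 19x^3 + 162x^2 - 928x + 2080 = (-(1/68)x + 5/34)(-68x^3 + 612x^2 - 4896x + 14144) + (0)
Last nonzero remainder: -68x^3 + 612x^2 - 4896x + 14144. Dividing through by -68 gives the monic gcd x^3 - 9x^2 + 72x - 208.
Then lcm(f, g) = f·g / gcd(f, g); expanding and making the result monic gives the answer.

x^5 - 12x^4 + 29x^3 + 206x^2 - 4416x + 14560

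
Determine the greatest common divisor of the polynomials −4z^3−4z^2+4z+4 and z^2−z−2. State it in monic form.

By polynomial division,
  −4z^3−4z^2+4z+4 = (−4z−8)(z^2−z−2) + (−12z−12)
  z^2−z−2 = (−(1/12)z+1/6)(−12z−12) + (0)
Last nonzero remainder: −12z−12. Dividing through by −12 gives the monic gcd z+1.

z+1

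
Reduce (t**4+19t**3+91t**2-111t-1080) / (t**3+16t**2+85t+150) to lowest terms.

By polynomial division,
  t**4+19t**3+91t**2-111t-1080 = (t+3)(t**3+16t**2+85t+150) + (-42t**2-516t-1530)
  t**3+16t**2+85t+150 = (-(1/42)t-13/147)(-42t**2-516t-1530) + ((144/49)t+720/49)
  -42t**2-516t-1530 = (-(343/24)t-833/8)((144/49)t+720/49) + (0)
Last nonzero remainder: (144/49)t+720/49. Dividing through by 144/49 gives the monic gcd t+5.
Cancel t+5 from numerator and denominator to get the reduced form.

(t**3+14t**2+21t-216)/(t**2+11t+30)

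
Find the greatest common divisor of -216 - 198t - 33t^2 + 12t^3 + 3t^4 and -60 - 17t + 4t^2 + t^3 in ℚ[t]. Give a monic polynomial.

-12 - t + t^2

Repeated division with remainder:
  3t^4 + 12t^3 - 33t^2 - 198t - 216 = (3t)(t^3 + 4t^2 - 17t - 60) + (18t^2 - 18t - 216)
  t^3 + 4t^2 - 17t - 60 = ((1/18)t + 5/18)(18t^2 - 18t - 216) + (0)
Last nonzero remainder: 18t^2 - 18t - 216. Dividing through by 18 gives the monic gcd t^2 - t - 12.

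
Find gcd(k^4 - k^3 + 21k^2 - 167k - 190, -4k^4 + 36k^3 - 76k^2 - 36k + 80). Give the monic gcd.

k^2 - 4k - 5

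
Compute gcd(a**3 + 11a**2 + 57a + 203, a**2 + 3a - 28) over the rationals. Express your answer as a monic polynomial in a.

a + 7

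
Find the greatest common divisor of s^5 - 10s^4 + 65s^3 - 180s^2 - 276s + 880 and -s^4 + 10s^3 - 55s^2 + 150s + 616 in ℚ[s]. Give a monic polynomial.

s^3 - 3s^2 + 34s + 88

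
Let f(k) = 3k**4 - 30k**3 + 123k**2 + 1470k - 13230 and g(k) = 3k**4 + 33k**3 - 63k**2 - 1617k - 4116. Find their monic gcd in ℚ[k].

k**2 - 49

Apply the Euclidean algorithm:
  3k**4 - 30k**3 + 123k**2 + 1470k - 13230 = (3k**4 + 33k**3 - 63k**2 - 1617k - 4116) + (-63k**3 + 186k**2 + 3087k - 9114)
  3k**4 + 33k**3 - 63k**2 - 1617k - 4116 = (-(1/21)k - 293/441)(-63k**3 + 186k**2 + 3087k - 9114) + ((30514/147)k**2 - 30514/3)
  -63k**3 + 186k**2 + 3087k - 9114 = (-(9261/30514)k + 13671/15257)((30514/147)k**2 - 30514/3) + (0)
Last nonzero remainder: (30514/147)k**2 - 30514/3. Dividing through by 30514/147 gives the monic gcd k**2 - 49.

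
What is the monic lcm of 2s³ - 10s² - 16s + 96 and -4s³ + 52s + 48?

s⁴ - 4s³ - 13s² + 40s + 48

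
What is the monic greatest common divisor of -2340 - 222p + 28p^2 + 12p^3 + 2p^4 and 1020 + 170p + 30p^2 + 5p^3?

Apply the Euclidean algorithm:
  2p^4 + 12p^3 + 28p^2 - 222p - 2340 = ((2/5)p)(5p^3 + 30p^2 + 170p + 1020) + (-40p^2 - 630p - 2340)
  5p^3 + 30p^2 + 170p + 1020 = (-(1/8)p + 39/32)(-40p^2 - 630p - 2340) + ((10325/16)p + 30975/8)
  -40p^2 - 630p - 2340 = (-(128/2065)p - 1248/2065)((10325/16)p + 30975/8) + (0)
Last nonzero remainder: (10325/16)p + 30975/8. Dividing through by 10325/16 gives the monic gcd p + 6.

6 + p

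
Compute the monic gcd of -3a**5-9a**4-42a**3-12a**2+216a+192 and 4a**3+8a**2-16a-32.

Apply the Euclidean algorithm:
  -3a**5-9a**4-42a**3-12a**2+216a+192 = (-(3/4)a**2-(3/4)a-12)(4a**3+8a**2-16a-32) + (48a**2-192)
  4a**3+8a**2-16a-32 = ((1/12)a+1/6)(48a**2-192) + (0)
Last nonzero remainder: 48a**2-192. Dividing through by 48 gives the monic gcd a**2-4.

a**2-4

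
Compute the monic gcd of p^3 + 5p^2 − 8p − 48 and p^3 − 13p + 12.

p^2 + p − 12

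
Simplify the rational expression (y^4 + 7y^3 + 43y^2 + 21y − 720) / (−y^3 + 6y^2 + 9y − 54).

(−y^3 − 10y^2 − 73y − 240)/(y^2 − 3y − 18)

By polynomial division,
  y^4 + 7y^3 + 43y^2 + 21y − 720 = (−y − 13)(−y^3 + 6y^2 + 9y − 54) + (130y^2 + 84y − 1422)
  −y^3 + 6y^2 + 9y − 54 = (−(1/130)y + 216/4225)(130y^2 + 84y − 1422) + (−(26334/4225)y + 79002/4225)
  130y^2 + 84y − 1422 = (−(274625/13167)y − 333775/4389)(−(26334/4225)y + 79002/4225) + (0)
Last nonzero remainder: −(26334/4225)y + 79002/4225. Dividing through by −26334/4225 gives the monic gcd y − 3.
Cancel y − 3 from numerator and denominator to get the reduced form.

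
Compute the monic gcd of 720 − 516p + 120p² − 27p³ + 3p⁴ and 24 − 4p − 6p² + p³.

12 − 8p + p²

Euclidean algorithm in ℚ[p]:
  3p⁴ − 27p³ + 120p² − 516p + 720 = (3p − 9)(p³ − 6p² − 4p + 24) + (78p² − 624p + 936)
  p³ − 6p² − 4p + 24 = ((1/78)p + 1/39)(78p² − 624p + 936) + (0)
Last nonzero remainder: 78p² − 624p + 936. Dividing through by 78 gives the monic gcd p² − 8p + 12.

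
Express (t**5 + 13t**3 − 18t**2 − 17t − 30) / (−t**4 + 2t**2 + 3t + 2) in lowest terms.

(−t**2 − t − 15)/(t + 1)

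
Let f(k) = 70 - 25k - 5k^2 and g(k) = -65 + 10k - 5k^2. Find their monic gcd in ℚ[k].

1

Euclidean algorithm in ℚ[k]:
  -5k^2 - 25k + 70 = (-5k^2 + 10k - 65) + (-35k + 135)
  -5k^2 + 10k - 65 = ((1/7)k + 13/49)(-35k + 135) + (-4940/49)
  -35k + 135 = ((343/988)k - 1323/988)(-4940/49) + (0)
The last nonzero remainder is the constant -4940/49, so the polynomials are coprime and gcd = 1.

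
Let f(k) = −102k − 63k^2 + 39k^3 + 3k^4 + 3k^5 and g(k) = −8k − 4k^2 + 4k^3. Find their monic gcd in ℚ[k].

Apply the Euclidean algorithm:
  3k^5 + 3k^4 + 39k^3 − 63k^2 − 102k = ((3/4)k^2 + (3/2)k + 51/4)(4k^3 − 4k^2 − 8k) + (0)
Last nonzero remainder: 4k^3 − 4k^2 − 8k. Dividing through by 4 gives the monic gcd k^3 − k^2 − 2k.

−2k − k^2 + k^3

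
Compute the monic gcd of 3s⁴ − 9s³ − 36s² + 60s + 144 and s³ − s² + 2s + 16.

Apply the Euclidean algorithm:
  3s⁴ − 9s³ − 36s² + 60s + 144 = (3s − 6)(s³ − s² + 2s + 16) + (−48s² + 24s + 240)
  s³ − s² + 2s + 16 = (−(1/48)s + 1/96)(−48s² + 24s + 240) + ((27/4)s + 27/2)
  −48s² + 24s + 240 = (−(64/9)s + 160/9)((27/4)s + 27/2) + (0)
Last nonzero remainder: (27/4)s + 27/2. Dividing through by 27/4 gives the monic gcd s + 2.

s + 2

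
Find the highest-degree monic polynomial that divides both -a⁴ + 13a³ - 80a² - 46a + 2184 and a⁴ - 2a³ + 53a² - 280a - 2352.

Apply the Euclidean algorithm:
  -a⁴ + 13a³ - 80a² - 46a + 2184 = (-1)(a⁴ - 2a³ + 53a² - 280a - 2352) + (11a³ - 27a² - 326a - 168)
  a⁴ - 2a³ + 53a² - 280a - 2352 = ((1/11)a + 5/121)(11a³ - 27a² - 326a - 168) + ((10134/121)a² - (30402/121)a - 283752/121)
  11a³ - 27a² - 326a - 168 = ((1331/10134)a + 121/1689)((10134/121)a² - (30402/121)a - 283752/121) + (0)
Last nonzero remainder: (10134/121)a² - (30402/121)a - 283752/121. Dividing through by 10134/121 gives the monic gcd a² - 3a - 28.

a² - 3a - 28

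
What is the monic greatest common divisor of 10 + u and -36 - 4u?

1

By polynomial division,
  u + 10 = (-1/4)(-4u - 36) + (1)
  -4u - 36 = (-4u - 36)(1) + (0)
The last nonzero remainder is the constant 1, so the polynomials are coprime and gcd = 1.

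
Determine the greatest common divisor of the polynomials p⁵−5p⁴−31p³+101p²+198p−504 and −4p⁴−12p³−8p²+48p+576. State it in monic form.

p²+p−12

Euclidean algorithm in ℚ[p]:
  p⁵−5p⁴−31p³+101p²+198p−504 = (−(1/4)p+2)(−4p⁴−12p³−8p²+48p+576) + (−9p³+129p²+246p−1656)
  −4p⁴−12p³−8p²+48p+576 = ((4/9)p+208/27)(−9p³+129p²+246p−1656) + (−(10000/9)p²−(10000/9)p+40000/3)
  −9p³+129p²+246p−1656 = ((81/10000)p−621/5000)(−(10000/9)p²−(10000/9)p+40000/3) + (0)
Last nonzero remainder: −(10000/9)p²−(10000/9)p+40000/3. Dividing through by −10000/9 gives the monic gcd p²+p−12.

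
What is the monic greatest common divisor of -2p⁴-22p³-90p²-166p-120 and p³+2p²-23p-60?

Euclidean algorithm in ℚ[p]:
  -2p⁴-22p³-90p²-166p-120 = (-2p-18)(p³+2p²-23p-60) + (-100p²-700p-1200)
  p³+2p²-23p-60 = (-(1/100)p+1/20)(-100p²-700p-1200) + (0)
Last nonzero remainder: -100p²-700p-1200. Dividing through by -100 gives the monic gcd p²+7p+12.

p²+7p+12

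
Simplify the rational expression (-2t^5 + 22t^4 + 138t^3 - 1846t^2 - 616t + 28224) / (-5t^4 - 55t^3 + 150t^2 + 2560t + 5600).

(2t^3 - 16t^2 - 130t + 1008)/(5t^2 + 70t + 200)

By polynomial division,
  -2t^5 + 22t^4 + 138t^3 - 1846t^2 - 616t + 28224 = ((2/5)t - 44/5)(-5t^4 - 55t^3 + 150t^2 + 2560t + 5600) + (-406t^3 - 1550t^2 + 19672t + 77504)
  -5t^4 - 55t^3 + 150t^2 + 2560t + 5600 = ((5/406)t + 3645/41209)(-406t^3 - 1550t^2 + 19672t + 77504) + ((1847560/41209)t^2 - (5542680/41209)t - 7390240/5887)
  -406t^3 - 1550t^2 + 19672t + 77504 = (-(8365427/923780)t - 14258314/230945)((1847560/41209)t^2 - (5542680/41209)t - 7390240/5887) + (0)
Last nonzero remainder: (1847560/41209)t^2 - (5542680/41209)t - 7390240/5887. Dividing through by 1847560/41209 gives the monic gcd t^2 - 3t - 28.
Cancel t^2 - 3t - 28 from numerator and denominator to get the reduced form.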